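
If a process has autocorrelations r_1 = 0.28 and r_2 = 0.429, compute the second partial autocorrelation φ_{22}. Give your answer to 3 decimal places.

0.380

φ_{22} = (r_2 − r_1²) / (1 − r_1²)
r_1² = (0.28)² = 0.0784
Numerator = 0.429 − 0.0784 = 0.3506; denominator = 1 − 0.0784 = 0.9216
φ_{22} = 0.3506 / 0.9216 = 0.380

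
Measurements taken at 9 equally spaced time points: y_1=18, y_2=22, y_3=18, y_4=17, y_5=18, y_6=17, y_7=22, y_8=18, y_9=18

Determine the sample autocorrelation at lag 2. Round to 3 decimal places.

-0.174

Mean ȳ = (18 + 22 + 18 + 17 + 18 + 17 + 22 + 18 + 18)/9 = 18.6667
Σ(y_t−ȳ)(y_{t+2}−ȳ) = (0.4444) + (-5.5556) + (0.4444) + (2.7778) + (-2.2222) + (1.1111) + (-2.2222) = -5.2222
Denominator Σ(y_t−ȳ)² = 30.0000
r_2 = -5.2222 / 30.0000 = -0.174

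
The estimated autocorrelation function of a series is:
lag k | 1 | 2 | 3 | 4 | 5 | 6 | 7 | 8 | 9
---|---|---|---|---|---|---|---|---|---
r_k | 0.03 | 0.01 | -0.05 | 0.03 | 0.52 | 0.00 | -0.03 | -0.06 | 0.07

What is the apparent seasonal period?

The largest autocorrelation is r_5 = 0.52; the remaining lags stay at or below 0.07.
The dominant spike at lag 5 indicates a seasonal period of 5.

5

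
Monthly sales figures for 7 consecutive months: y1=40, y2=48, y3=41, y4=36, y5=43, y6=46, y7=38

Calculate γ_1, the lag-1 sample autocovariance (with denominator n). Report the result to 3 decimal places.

-4.134

Mean ȳ = (40 + 48 + 41 + 36 + 43 + 46 + 38)/7 = 41.7143
Deviations: -1.7143, 6.2857, -0.7143, -5.7143, 1.2857, 4.2857, -3.7143
Σ_{t=1}^{6}(y_t−ȳ)(y_{t+1}−ȳ) = -28.9388
γ_1 = -28.9388 / 7 = -4.134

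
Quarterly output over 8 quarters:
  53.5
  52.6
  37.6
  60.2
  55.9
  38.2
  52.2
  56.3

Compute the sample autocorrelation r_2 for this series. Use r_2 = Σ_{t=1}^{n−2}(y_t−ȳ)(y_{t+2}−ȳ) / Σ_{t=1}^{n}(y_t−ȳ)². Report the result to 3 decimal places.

Mean ȳ = (53.5 + 52.6 + 37.6 + 60.2 + 55.9 + 38.2 + 52.2 + 56.3)/8 = 50.8125
Deviations from mean: 2.6875, 1.7875, -13.2125, 9.3875, 5.0875, -12.6125, 1.3875, 5.4875
Σ(y_t−ȳ)(y_{t+2}−ȳ) = (-35.5086) + (16.7802) + (-67.2186) + (-118.3998) + (7.0589) + (-69.2111) = -266.4991
Denominator Σ(y_t−ȳ)² = 490.1088
r_2 = -266.4991 / 490.1088 = -0.544

-0.544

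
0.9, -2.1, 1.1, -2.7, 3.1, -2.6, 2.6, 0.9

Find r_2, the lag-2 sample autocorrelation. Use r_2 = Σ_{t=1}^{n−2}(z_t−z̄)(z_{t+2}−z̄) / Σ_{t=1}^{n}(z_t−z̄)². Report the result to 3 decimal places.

0.612

Mean z̄ = (0.9 − 2.1 + 1.1 − 2.7 + 3.1 − 2.6 + 2.6 + 0.9)/8 = 0.1500
Deviations from mean: 0.7500, -2.2500, 0.9500, -2.8500, 2.9500, -2.7500, 2.4500, 0.7500
Σ(z_t−z̄)(z_{t+2}−z̄) = (0.7125) + (6.4125) + (2.8025) + (7.8375) + (7.2275) + (-2.0625) = 22.9300
Denominator Σ(z_t−z̄)² = 37.4800
r_2 = 22.9300 / 37.4800 = 0.612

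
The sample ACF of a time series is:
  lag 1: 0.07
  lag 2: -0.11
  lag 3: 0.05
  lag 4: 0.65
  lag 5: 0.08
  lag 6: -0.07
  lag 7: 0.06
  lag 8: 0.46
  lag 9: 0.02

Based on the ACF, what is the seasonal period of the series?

4

The largest autocorrelation is r_4 = 0.65, with a weaker echo at lag 8 (0.46); the remaining lags stay at or below 0.08.
The dominant spike at lag 4 indicates a seasonal period of 4.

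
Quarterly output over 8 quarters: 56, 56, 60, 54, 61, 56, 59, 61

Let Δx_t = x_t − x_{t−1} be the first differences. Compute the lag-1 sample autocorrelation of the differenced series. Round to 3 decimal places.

First differences Δx: 0, 4, -6, 7, -5, 3, 2
Mean of differences = 0.7143
Numerator Σ(Δx_t−Δx̄)(Δx_{t+1}−Δx̄) = -112.6531
Denominator Σ(Δx_t−Δx̄)² = 135.4286
r_1(Δx) = -112.6531 / 135.4286 = -0.832

-0.832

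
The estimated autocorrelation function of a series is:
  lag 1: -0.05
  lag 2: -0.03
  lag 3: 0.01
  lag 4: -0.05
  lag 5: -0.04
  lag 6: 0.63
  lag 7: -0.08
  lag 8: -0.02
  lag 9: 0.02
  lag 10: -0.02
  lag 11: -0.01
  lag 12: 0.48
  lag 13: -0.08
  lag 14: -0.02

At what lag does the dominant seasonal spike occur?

The largest autocorrelation is r_6 = 0.63, with a weaker echo at lag 12 (0.48); the remaining lags stay at or below 0.02.
The dominant spike at lag 6 indicates a seasonal period of 6.

6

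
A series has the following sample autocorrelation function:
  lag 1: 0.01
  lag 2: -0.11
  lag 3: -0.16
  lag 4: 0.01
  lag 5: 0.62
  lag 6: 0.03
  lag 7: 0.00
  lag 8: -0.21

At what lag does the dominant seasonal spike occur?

5

The largest autocorrelation is r_5 = 0.62; the remaining lags stay at or below 0.03.
The dominant spike at lag 5 indicates a seasonal period of 5.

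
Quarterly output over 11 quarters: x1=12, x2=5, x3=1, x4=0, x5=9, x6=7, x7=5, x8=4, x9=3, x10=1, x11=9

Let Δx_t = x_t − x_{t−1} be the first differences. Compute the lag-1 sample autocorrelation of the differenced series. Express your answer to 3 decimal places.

-0.015

First differences Δx: -7, -4, -1, 9, -2, -2, -1, -1, -2, 8
Mean of differences = -0.3000
Numerator Σ(Δx_t−Δx̄)(Δx_{t+1}−Δx̄) = -3.2900
Denominator Σ(Δx_t−Δx̄)² = 224.1000
r_1(Δx) = -3.2900 / 224.1000 = -0.015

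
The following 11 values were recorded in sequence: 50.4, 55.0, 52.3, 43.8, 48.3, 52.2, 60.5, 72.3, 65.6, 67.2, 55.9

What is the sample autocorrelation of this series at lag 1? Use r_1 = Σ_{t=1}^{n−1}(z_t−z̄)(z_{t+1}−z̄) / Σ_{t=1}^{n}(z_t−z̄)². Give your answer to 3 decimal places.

0.635

Mean z̄ = (50.4 + 55.0 + 52.3 + 43.8 + 48.3 + 52.2 + 60.5 + 72.3 + 65.6 + 67.2 + 55.9)/11 = 56.6818
Numerator Σ_{t=1}^{10}(z_t−z̄)(z_{t+1}−z̄) = 487.3051
Denominator Σ(z_t−z̄)² = 767.0564
r_1 = 487.3051 / 767.0564 = 0.635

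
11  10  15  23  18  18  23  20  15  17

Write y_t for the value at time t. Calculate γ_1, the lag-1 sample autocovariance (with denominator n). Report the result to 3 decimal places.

Mean ȳ = (11 + 10 + 15 + 23 + 18 + 18 + 23 + 20 + 15 + 17)/10 = 17.0000
Σ_{t=1}^{9}(y_t−ȳ)(y_{t+1}−ȳ) = 69.0000
γ_1 = 69.0000 / 10 = 6.900

6.900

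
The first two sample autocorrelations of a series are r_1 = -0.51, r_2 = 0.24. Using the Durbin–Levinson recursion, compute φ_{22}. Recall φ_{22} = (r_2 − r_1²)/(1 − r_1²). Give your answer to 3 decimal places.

-0.027

φ_{22} = (r_2 − r_1²) / (1 − r_1²)
r_1² = (-0.51)² = 0.2601
Numerator = 0.24 − 0.2601 = -0.0201; denominator = 1 − 0.2601 = 0.7399
φ_{22} = -0.0201 / 0.7399 = -0.027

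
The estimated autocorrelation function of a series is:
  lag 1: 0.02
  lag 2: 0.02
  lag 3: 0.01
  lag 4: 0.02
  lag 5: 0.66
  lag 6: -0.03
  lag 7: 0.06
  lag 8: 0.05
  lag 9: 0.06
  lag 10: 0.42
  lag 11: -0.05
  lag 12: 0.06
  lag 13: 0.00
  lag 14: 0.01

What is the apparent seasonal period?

5

The largest autocorrelation is r_5 = 0.66, with a weaker echo at lag 10 (0.42); the remaining lags stay at or below 0.06.
The dominant spike at lag 5 indicates a seasonal period of 5.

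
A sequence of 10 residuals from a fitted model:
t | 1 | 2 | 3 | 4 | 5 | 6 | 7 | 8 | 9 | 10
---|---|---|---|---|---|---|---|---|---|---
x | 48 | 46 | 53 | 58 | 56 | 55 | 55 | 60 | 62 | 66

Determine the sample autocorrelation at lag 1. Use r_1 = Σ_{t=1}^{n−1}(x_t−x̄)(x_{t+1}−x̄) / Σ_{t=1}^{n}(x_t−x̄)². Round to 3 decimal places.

Mean x̄ = (48 + 46 + 53 + 58 + 56 + 55 + 55 + 60 + 62 + 66)/10 = 55.9000
Numerator Σ_{t=1}^{9}(x_t−x̄)(x_{t+1}−x̄) = 184.6900
Denominator Σ(x_t−x̄)² = 330.9000
r_1 = 184.6900 / 330.9000 = 0.558

0.558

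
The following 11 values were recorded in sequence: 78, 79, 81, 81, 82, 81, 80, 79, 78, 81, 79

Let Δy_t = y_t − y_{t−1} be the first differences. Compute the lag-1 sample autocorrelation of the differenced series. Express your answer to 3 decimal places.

First differences Δy: 1, 2, 0, 1, -1, -1, -1, -1, 3, -2
Mean of differences = 0.1000
Numerator Σ(Δy_t−Δȳ)(Δy_{t+1}−Δȳ) = -5.2100
Denominator Σ(Δy_t−Δȳ)² = 22.9000
r_1(Δy) = -5.2100 / 22.9000 = -0.228

-0.228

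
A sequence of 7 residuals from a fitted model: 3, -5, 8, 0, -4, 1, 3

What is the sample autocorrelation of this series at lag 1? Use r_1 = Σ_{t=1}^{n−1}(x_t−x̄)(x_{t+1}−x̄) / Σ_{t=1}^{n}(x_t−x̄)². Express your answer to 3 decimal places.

-0.477

Mean x̄ = (3 − 5 + 8 + 0 − 4 + 1 + 3)/7 = 0.8571
Σ(x_t−x̄)(x_{t+1}−x̄) = (-12.5510) + (-41.8367) + (-6.1224) + (4.1633) + (-0.6939) + (0.3061) = -56.7347
Denominator Σ(x_t−x̄)² = 118.8571
r_1 = -56.7347 / 118.8571 = -0.477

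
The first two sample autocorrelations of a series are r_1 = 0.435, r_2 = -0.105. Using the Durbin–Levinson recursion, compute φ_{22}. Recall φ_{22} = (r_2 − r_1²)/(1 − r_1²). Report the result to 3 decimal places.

φ_{22} = (r_2 − r_1²) / (1 − r_1²)
r_1² = (0.435)² = 0.189225
Numerator = -0.105 − 0.1892 = -0.2942; denominator = 1 − 0.1892 = 0.8108
φ_{22} = -0.2942 / 0.8108 = -0.363

-0.363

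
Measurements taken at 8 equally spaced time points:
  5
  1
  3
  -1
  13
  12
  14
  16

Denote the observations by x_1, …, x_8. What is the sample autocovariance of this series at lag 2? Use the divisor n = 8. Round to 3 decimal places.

9.793

Mean x̄ = (5 + 1 + 3 − 1 + 13 + 12 + 14 + 16)/8 = 7.8750
Σ_{t=1}^{6}(x_t−x̄)(x_{t+2}−x̄) = 78.3438
γ_2 = 78.3438 / 8 = 9.793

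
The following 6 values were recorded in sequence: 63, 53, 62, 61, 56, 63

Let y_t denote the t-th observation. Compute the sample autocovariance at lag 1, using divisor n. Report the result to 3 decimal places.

-8.630

Mean ȳ = (63 + 53 + 62 + 61 + 56 + 63)/6 = 59.6667
Σ_{t=1}^{5}(y_t−ȳ)(y_{t+1}−ȳ) = -51.7778
γ_1 = -51.7778 / 6 = -8.630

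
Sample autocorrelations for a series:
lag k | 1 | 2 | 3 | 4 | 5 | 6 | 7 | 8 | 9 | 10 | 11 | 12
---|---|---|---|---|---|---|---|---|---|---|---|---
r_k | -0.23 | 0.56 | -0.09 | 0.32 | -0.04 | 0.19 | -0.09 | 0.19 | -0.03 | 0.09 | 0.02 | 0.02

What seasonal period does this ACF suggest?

The largest autocorrelation is r_2 = 0.56, with weaker echoes at lags 4 (0.32), 6 (0.19) and 8 (0.19); the remaining lags stay at or below 0.09.
The dominant spike at lag 2 indicates a seasonal period of 2.

2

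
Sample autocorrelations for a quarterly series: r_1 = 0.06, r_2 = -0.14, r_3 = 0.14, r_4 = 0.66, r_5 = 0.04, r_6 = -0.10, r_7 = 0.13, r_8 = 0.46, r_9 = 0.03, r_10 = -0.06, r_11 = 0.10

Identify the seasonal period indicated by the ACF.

4

The largest autocorrelation is r_4 = 0.66, with a weaker echo at lag 8 (0.46); the remaining lags stay at or below 0.14.
The dominant spike at lag 4 indicates a seasonal period of 4.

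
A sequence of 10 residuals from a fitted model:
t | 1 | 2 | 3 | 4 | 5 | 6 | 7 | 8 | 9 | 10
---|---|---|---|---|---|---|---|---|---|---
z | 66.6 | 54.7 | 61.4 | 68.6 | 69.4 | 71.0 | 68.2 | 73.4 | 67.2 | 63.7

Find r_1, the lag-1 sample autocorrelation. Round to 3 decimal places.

Mean z̄ = (66.6 + 54.7 + 61.4 + 68.6 + 69.4 + 71.0 + 68.2 + 73.4 + 67.2 + 63.7)/10 = 66.4200
Numerator Σ_{t=1}^{9}(z_t−z̄)(z_{t+1}−z̄) = 89.8256
Denominator Σ(z_t−z̄)² = 257.0960
r_1 = 89.8256 / 257.0960 = 0.349

0.349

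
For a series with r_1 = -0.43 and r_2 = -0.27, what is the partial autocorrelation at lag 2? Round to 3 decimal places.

-0.558

φ_{22} = (r_2 − r_1²) / (1 − r_1²)
r_1² = (-0.43)² = 0.1849
Numerator = -0.27 − 0.1849 = -0.4549; denominator = 1 − 0.1849 = 0.8151
φ_{22} = -0.4549 / 0.8151 = -0.558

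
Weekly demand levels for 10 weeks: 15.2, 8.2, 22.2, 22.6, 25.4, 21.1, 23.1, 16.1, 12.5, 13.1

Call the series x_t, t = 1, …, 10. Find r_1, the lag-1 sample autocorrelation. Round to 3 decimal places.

Mean x̄ = (15.2 + 8.2 + 22.2 + 22.6 + 25.4 + 21.1 + 23.1 + 16.1 + 12.5 + 13.1)/10 = 17.9500
Numerator Σ_{t=1}^{9}(x_t−x̄)(x_{t+1}−x̄) = 106.4575
Denominator Σ(x_t−x̄)² = 290.9050
r_1 = 106.4575 / 290.9050 = 0.366

0.366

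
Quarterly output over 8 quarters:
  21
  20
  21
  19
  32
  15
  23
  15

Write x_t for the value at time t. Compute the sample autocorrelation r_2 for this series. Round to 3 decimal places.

0.360

Mean x̄ = (21 + 20 + 21 + 19 + 32 + 15 + 23 + 15)/8 = 20.7500
Deviations from mean: 0.2500, -0.7500, 0.2500, -1.7500, 11.2500, -5.7500, 2.2500, -5.7500
Σ(x_t−x̄)(x_{t+2}−x̄) = (0.0625) + (1.3125) + (2.8125) + (10.0625) + (25.3125) + (33.0625) = 72.6250
Denominator Σ(x_t−x̄)² = 201.5000
r_2 = 72.6250 / 201.5000 = 0.360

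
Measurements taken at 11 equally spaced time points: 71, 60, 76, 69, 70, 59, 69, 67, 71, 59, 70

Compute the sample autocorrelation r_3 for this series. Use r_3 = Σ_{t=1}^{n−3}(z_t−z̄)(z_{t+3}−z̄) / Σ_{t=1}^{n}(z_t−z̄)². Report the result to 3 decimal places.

Mean z̄ = (71 + 60 + 76 + 69 + 70 + 59 + 69 + 67 + 71 + 59 + 70)/11 = 67.3636
Numerator Σ_{t=1}^{8}(z_t−z̄)(z_{t+3}−z̄) = -129.0331
Denominator Σ(z_t−z̄)² = 314.5455
r_3 = -129.0331 / 314.5455 = -0.410

-0.410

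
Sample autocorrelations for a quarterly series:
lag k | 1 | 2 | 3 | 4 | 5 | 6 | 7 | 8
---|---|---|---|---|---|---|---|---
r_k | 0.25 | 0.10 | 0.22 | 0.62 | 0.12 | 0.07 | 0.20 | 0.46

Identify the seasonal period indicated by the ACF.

The largest autocorrelation is r_4 = 0.62, with a weaker echo at lag 8 (0.46); the remaining lags stay at or below 0.25. The elevated value at lag 1 (0.25), dropping to 0.10 at lag 2, reflects decaying short-term dependence rather than seasonality.
The dominant spike at lag 4 indicates a seasonal period of 4.

4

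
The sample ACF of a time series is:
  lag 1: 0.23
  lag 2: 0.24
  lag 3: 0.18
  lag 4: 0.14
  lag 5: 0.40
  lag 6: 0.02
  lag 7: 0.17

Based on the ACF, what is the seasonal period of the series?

5

The largest autocorrelation is r_5 = 0.40; the remaining lags stay at or below 0.24.
The dominant spike at lag 5 indicates a seasonal period of 5.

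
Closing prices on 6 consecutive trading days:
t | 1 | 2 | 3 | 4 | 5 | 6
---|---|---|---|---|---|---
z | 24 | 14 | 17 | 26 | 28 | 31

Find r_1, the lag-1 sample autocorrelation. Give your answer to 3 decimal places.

0.391

Mean z̄ = (24 + 14 + 17 + 26 + 28 + 31)/6 = 23.3333
Deviations from mean: 0.6667, -9.3333, -6.3333, 2.6667, 4.6667, 7.6667
Numerator Σ_{t=1}^{5}(z_t−z̄)(z_{t+1}−z̄) = 84.2222
Denominator Σ(z_t−z̄)² = 215.3333
r_1 = 84.2222 / 215.3333 = 0.391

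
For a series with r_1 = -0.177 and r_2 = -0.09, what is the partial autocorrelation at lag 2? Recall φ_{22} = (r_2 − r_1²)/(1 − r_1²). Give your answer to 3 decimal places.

-0.125

φ_{22} = (r_2 − r_1²) / (1 − r_1²)
r_1² = (-0.177)² = 0.031329
Numerator = -0.09 − 0.0313 = -0.1213; denominator = 1 − 0.0313 = 0.9687
φ_{22} = -0.1213 / 0.9687 = -0.125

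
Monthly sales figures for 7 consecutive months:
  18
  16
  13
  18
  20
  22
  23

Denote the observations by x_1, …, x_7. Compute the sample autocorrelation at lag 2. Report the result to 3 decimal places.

0.015

Mean x̄ = (18 + 16 + 13 + 18 + 20 + 22 + 23)/7 = 18.5714
Deviations from mean: -0.5714, -2.5714, -5.5714, -0.5714, 1.4286, 3.4286, 4.4286
Σ(x_t−x̄)(x_{t+2}−x̄) = (3.1837) + (1.4694) + (-7.9592) + (-1.9592) + (6.3265) = 1.0612
Denominator Σ(x_t−x̄)² = 71.7143
r_2 = 1.0612 / 71.7143 = 0.015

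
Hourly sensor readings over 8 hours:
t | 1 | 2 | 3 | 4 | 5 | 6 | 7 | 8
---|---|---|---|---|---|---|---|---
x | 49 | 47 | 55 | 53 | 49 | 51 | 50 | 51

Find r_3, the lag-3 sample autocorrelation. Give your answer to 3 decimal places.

0.036

Mean x̄ = (49 + 47 + 55 + 53 + 49 + 51 + 50 + 51)/8 = 50.6250
Deviations from mean: -1.6250, -3.6250, 4.3750, 2.3750, -1.6250, 0.3750, -0.6250, 0.3750
Numerator Σ_{t=1}^{5}(x_t−x̄)(x_{t+3}−x̄) = 1.5781
Denominator Σ(x_t−x̄)² = 43.8750
r_3 = 1.5781 / 43.8750 = 0.036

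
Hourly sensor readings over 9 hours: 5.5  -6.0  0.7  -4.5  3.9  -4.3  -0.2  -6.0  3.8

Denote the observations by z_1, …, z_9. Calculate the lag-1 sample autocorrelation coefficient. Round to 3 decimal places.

-0.658

Mean z̄ = (5.5 − 6.0 + 0.7 − 4.5 + 3.9 − 4.3 − 0.2 − 6.0 + 3.8)/9 = -0.7889
Numerator Σ_{t=1}^{8}(z_t−z̄)(z_{t+1}−z̄) = -108.9701
Denominator Σ(z_t−z̄)² = 165.5689
r_1 = -108.9701 / 165.5689 = -0.658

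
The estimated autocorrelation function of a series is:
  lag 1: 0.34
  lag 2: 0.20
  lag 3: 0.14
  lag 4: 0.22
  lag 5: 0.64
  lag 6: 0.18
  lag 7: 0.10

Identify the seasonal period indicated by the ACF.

The largest autocorrelation is r_5 = 0.64; the remaining lags stay at or below 0.34. The elevated value at lag 1 (0.34), dropping to 0.20 at lag 2, reflects decaying short-term dependence rather than seasonality.
The dominant spike at lag 5 indicates a seasonal period of 5.

5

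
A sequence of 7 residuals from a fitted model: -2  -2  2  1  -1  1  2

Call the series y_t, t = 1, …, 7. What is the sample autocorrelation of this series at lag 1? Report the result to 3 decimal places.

Mean ȳ = (-2 − 2 + 2 + 1 − 1 + 1 + 2)/7 = 0.1429
Σ(y_t−ȳ)(y_{t+1}−ȳ) = (4.5918) + (-3.9796) + (1.5918) + (-0.9796) + (-0.9796) + (1.5918) = 1.8367
Denominator Σ(y_t−ȳ)² = 18.8571
r_1 = 1.8367 / 18.8571 = 0.097

0.097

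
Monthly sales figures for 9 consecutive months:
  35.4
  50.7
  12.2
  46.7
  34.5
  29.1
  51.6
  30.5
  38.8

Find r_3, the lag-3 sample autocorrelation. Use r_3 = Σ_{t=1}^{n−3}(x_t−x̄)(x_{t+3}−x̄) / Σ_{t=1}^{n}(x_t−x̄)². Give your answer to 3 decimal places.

Mean x̄ = (35.4 + 50.7 + 12.2 + 46.7 + 34.5 + 29.1 + 51.6 + 30.5 + 38.8)/9 = 36.6111
Numerator Σ_{t=1}^{6}(x_t−x̄)(x_{t+3}−x̄) = 289.0741
Denominator Σ(x_t−x̄)² = 1225.3289
r_3 = 289.0741 / 1225.3289 = 0.236

0.236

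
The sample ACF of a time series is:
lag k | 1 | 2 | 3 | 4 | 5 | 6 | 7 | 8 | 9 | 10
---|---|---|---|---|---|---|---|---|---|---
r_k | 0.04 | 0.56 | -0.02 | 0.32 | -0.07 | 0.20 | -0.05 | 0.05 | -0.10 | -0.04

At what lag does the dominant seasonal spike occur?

2

The largest autocorrelation is r_2 = 0.56, with weaker echoes at lags 4 (0.32) and 6 (0.20); the remaining lags stay at or below 0.05.
The dominant spike at lag 2 indicates a seasonal period of 2.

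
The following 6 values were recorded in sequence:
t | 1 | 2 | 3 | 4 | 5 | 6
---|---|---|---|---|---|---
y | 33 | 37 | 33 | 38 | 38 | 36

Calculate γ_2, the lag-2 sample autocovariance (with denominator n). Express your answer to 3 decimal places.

Mean ȳ = (33 + 37 + 33 + 38 + 38 + 36)/6 = 35.8333
Σ_{t=1}^{4}(y_t−ȳ)(y_{t+2}−ȳ) = 4.7778
γ_2 = 4.7778 / 6 = 0.796

0.796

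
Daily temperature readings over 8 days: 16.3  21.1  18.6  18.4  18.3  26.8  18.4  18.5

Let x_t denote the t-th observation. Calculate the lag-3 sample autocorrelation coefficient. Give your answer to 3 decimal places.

-0.034

Mean x̄ = (16.3 + 21.1 + 18.6 + 18.4 + 18.3 + 26.8 + 18.4 + 18.5)/8 = 19.5500
Deviations from mean: -3.2500, 1.5500, -0.9500, -1.1500, -1.2500, 7.2500, -1.1500, -1.0500
Σ(x_t−x̄)(x_{t+3}−x̄) = (3.7375) + (-1.9375) + (-6.8875) + (1.3225) + (1.3125) = -2.4525
Denominator Σ(x_t−x̄)² = 71.7400
r_3 = -2.4525 / 71.7400 = -0.034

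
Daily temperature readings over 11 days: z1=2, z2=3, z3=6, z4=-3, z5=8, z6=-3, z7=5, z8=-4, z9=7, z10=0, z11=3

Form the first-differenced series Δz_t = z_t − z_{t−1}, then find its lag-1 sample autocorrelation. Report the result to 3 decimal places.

First differences Δz: 1, 3, -9, 11, -11, 8, -9, 11, -7, 3
Mean of differences = 0.1000
Numerator Σ(Δz_t−Δz̄)(Δz_{t+1}−Δz̄) = -600.7100
Denominator Σ(Δz_t−Δz̄)² = 656.9000
r_1(Δz) = -600.7100 / 656.9000 = -0.914

-0.914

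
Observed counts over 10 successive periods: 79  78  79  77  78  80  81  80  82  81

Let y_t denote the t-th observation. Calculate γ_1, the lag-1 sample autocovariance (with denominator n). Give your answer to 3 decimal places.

1.225

Mean ȳ = (79 + 78 + 79 + 77 + 78 + 80 + 81 + 80 + 82 + 81)/10 = 79.5000
Σ_{t=1}^{9}(y_t−ȳ)(y_{t+1}−ȳ) = 12.2500
γ_1 = 12.2500 / 10 = 1.225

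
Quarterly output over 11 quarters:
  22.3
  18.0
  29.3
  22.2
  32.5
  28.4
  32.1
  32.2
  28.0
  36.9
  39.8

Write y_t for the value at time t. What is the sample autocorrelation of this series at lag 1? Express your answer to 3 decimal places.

Mean ȳ = (22.3 + 18.0 + 29.3 + 22.2 + 32.5 + 28.4 + 32.1 + 32.2 + 28.0 + 36.9 + 39.8)/11 = 29.2455
Numerator Σ_{t=1}^{10}(y_t−ȳ)(y_{t+1}−ȳ) = 125.0234
Denominator Σ(y_t−ȳ)² = 424.0673
r_1 = 125.0234 / 424.0673 = 0.295

0.295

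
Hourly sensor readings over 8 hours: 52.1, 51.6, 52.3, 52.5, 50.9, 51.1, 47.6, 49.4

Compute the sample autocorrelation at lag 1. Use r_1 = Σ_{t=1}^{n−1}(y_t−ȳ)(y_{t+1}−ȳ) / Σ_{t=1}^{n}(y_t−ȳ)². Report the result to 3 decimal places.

0.424

Mean ȳ = (52.1 + 51.6 + 52.3 + 52.5 + 50.9 + 51.1 + 47.6 + 49.4)/8 = 50.9375
Deviations from mean: 1.1625, 0.6625, 1.3625, 1.5625, -0.0375, 0.1625, -3.3375, -1.5375
Numerator Σ_{t=1}^{7}(y_t−ȳ)(y_{t+1}−ȳ) = 8.3261
Denominator Σ(y_t−ȳ)² = 19.6188
r_1 = 8.3261 / 19.6188 = 0.424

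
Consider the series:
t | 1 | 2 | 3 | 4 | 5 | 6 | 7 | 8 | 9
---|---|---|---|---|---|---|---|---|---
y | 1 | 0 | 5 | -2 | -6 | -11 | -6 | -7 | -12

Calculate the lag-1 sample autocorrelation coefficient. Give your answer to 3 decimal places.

Mean ȳ = (1 + 0 + 5 − 2 − 6 − 11 − 6 − 7 − 12)/9 = -4.2222
Numerator Σ_{t=1}^{8}(y_t−ȳ)(y_{t+1}−ȳ) = 128.1728
Denominator Σ(y_t−ȳ)² = 255.5556
r_1 = 128.1728 / 255.5556 = 0.502

0.502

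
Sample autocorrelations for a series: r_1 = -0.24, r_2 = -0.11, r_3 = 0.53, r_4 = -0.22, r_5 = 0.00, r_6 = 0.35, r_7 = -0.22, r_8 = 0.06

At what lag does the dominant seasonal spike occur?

3

The largest autocorrelation is r_3 = 0.53, with a weaker echo at lag 6 (0.35); the remaining lags stay at or below 0.06.
The dominant spike at lag 3 indicates a seasonal period of 3.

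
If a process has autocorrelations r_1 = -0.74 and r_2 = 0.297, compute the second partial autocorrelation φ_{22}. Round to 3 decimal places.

-0.554

φ_{22} = (r_2 − r_1²) / (1 − r_1²)
r_1² = (-0.74)² = 0.5476
Numerator = 0.297 − 0.5476 = -0.2506; denominator = 1 − 0.5476 = 0.4524
φ_{22} = -0.2506 / 0.4524 = -0.554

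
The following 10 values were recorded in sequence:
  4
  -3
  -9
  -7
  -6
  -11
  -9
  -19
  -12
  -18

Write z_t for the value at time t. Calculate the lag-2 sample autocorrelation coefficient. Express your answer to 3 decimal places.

Mean z̄ = (4 − 3 − 9 − 7 − 6 − 11 − 9 − 19 − 12 − 18)/10 = -9.0000
Numerator Σ_{t=1}^{8}(z_t−z̄)(z_{t+2}−z̄) = 118.0000
Denominator Σ(z_t−z̄)² = 412.0000
r_2 = 118.0000 / 412.0000 = 0.286

0.286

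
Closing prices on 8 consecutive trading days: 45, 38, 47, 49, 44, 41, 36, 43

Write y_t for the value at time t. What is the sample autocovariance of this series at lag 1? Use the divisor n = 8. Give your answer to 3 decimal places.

1.451

Mean ȳ = (45 + 38 + 47 + 49 + 44 + 41 + 36 + 43)/8 = 42.8750
Σ_{t=1}^{7}(y_t−ȳ)(y_{t+1}−ȳ) = 11.6094
γ_1 = 11.6094 / 8 = 1.451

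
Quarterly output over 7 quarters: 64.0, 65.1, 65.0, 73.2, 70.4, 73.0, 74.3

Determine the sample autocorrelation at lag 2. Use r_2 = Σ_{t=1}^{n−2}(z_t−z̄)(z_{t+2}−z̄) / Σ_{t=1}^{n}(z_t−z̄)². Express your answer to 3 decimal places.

0.181

Mean z̄ = (64.0 + 65.1 + 65.0 + 73.2 + 70.4 + 73.0 + 74.3)/7 = 69.2857
Deviations from mean: -5.2857, -4.1857, -4.2857, 3.9143, 1.1143, 3.7143, 5.0143
Numerator Σ_{t=1}^{5}(z_t−z̄)(z_{t+2}−z̄) = 21.6196
Denominator Σ(z_t−z̄)² = 119.3286
r_2 = 21.6196 / 119.3286 = 0.181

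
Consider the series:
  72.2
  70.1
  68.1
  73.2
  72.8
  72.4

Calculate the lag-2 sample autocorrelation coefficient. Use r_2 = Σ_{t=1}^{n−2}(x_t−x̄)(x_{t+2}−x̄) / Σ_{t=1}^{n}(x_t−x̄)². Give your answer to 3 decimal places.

-0.398

Mean x̄ = (72.2 + 70.1 + 68.1 + 73.2 + 72.8 + 72.4)/6 = 71.4667
Numerator Σ_{t=1}^{4}(x_t−x̄)(x_{t+2}−x̄) = -7.7089
Denominator Σ(x_t−x̄)² = 19.3933
r_2 = -7.7089 / 19.3933 = -0.398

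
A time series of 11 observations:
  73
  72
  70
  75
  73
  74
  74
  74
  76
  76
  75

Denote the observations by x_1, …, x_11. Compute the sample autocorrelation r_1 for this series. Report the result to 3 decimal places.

Mean x̄ = (73 + 72 + 70 + 75 + 73 + 74 + 74 + 74 + 76 + 76 + 75)/11 = 73.8182
Numerator Σ_{t=1}^{10}(x_t−x̄)(x_{t+1}−x̄) = 10.6033
Denominator Σ(x_t−x̄)² = 31.6364
r_1 = 10.6033 / 31.6364 = 0.335

0.335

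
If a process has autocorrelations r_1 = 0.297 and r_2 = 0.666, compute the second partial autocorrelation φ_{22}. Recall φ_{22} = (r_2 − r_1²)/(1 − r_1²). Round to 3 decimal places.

0.634

φ_{22} = (r_2 − r_1²) / (1 − r_1²)
r_1² = (0.297)² = 0.088209
Numerator = 0.666 − 0.0882 = 0.5778; denominator = 1 − 0.0882 = 0.9118
φ_{22} = 0.5778 / 0.9118 = 0.634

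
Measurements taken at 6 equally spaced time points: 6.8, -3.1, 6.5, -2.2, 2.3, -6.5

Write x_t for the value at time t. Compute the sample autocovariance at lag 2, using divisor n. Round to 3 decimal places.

Mean x̄ = (6.8 − 3.1 + 6.5 − 2.2 + 2.3 − 6.5)/6 = 0.6333
Σ_{t=1}^{4}(x_t−x̄)(x_{t+2}−x̄) = 76.7444
γ_2 = 76.7444 / 6 = 12.791

12.791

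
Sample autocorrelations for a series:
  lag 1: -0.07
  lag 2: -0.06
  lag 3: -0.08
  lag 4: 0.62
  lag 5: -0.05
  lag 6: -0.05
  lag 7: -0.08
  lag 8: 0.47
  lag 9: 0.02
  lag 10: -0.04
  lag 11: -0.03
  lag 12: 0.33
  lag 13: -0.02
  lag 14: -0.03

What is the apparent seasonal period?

4

The largest autocorrelation is r_4 = 0.62, with weaker echoes at lags 8 (0.47) and 12 (0.33); the remaining lags stay at or below 0.02.
The dominant spike at lag 4 indicates a seasonal period of 4.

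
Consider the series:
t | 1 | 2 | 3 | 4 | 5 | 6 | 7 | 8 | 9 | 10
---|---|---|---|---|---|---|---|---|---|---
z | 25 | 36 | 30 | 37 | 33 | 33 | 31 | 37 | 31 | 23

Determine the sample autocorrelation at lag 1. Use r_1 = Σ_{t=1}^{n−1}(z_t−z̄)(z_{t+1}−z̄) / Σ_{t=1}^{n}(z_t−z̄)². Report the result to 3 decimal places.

-0.185

Mean z̄ = (25 + 36 + 30 + 37 + 33 + 33 + 31 + 37 + 31 + 23)/10 = 31.6000
Numerator Σ_{t=1}^{9}(z_t−z̄)(z_{t+1}−z̄) = -37.3600
Denominator Σ(z_t−z̄)² = 202.4000
r_1 = -37.3600 / 202.4000 = -0.185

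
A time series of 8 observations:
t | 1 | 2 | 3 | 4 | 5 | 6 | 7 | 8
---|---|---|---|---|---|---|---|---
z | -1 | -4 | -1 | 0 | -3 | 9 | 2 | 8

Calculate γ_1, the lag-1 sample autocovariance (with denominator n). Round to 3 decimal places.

1.211

Mean z̄ = (-1 − 4 − 1 + 0 − 3 + 9 + 2 + 8)/8 = 1.2500
Deviations: -2.2500, -5.2500, -2.2500, -1.2500, -4.2500, 7.7500, 0.7500, 6.7500
Σ_{t=1}^{7}(z_t−z̄)(z_{t+1}−z̄) = 9.6875
γ_1 = 9.6875 / 8 = 1.211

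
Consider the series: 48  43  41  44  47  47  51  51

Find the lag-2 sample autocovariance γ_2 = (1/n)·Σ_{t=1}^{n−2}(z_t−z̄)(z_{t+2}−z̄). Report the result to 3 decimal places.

Mean z̄ = (48 + 43 + 41 + 44 + 47 + 47 + 51 + 51)/8 = 46.5000
Σ_{t=1}^{6}(z_t−z̄)(z_{t+2}−z̄) = 1.0000
γ_2 = 1.0000 / 8 = 0.125

0.125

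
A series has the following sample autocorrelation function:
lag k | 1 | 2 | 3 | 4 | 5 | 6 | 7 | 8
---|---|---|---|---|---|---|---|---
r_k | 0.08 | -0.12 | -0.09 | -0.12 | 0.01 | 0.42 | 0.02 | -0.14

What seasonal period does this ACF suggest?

The largest autocorrelation is r_6 = 0.42; the remaining lags stay at or below 0.08.
The dominant spike at lag 6 indicates a seasonal period of 6.

6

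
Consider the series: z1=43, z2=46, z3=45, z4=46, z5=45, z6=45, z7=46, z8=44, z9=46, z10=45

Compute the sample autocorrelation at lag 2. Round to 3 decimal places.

Mean z̄ = (43 + 46 + 45 + 46 + 45 + 45 + 46 + 44 + 46 + 45)/10 = 45.1000
Numerator Σ_{t=1}^{8}(z_t−z̄)(z_{t+2}−z̄) = 1.8800
Denominator Σ(z_t−z̄)² = 8.9000
r_2 = 1.8800 / 8.9000 = 0.211

0.211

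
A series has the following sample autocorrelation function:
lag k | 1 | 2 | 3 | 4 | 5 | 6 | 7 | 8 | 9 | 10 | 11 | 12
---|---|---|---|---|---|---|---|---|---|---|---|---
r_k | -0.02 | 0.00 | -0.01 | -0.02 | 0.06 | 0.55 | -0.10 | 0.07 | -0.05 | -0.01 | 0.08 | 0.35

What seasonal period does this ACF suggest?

6

The largest autocorrelation is r_6 = 0.55, with a weaker echo at lag 12 (0.35); the remaining lags stay at or below 0.08.
The dominant spike at lag 6 indicates a seasonal period of 6.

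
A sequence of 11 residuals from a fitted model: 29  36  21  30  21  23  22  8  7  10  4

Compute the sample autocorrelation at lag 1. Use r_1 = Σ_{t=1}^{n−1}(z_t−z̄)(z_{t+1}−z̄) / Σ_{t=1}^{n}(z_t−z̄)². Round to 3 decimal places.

0.547

Mean z̄ = (29 + 36 + 21 + 30 + 21 + 23 + 22 + 8 + 7 + 10 + 4)/11 = 19.1818
Numerator Σ_{t=1}^{10}(z_t−z̄)(z_{t+1}−z̄) = 608.6942
Denominator Σ(z_t−z̄)² = 1113.6364
r_1 = 608.6942 / 1113.6364 = 0.547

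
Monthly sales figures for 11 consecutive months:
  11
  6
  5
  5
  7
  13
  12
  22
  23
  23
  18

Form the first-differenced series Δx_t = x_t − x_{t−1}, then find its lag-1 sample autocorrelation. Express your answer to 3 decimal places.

First differences Δx: -5, -1, 0, 2, 6, -1, 10, 1, 0, -5
Mean of differences = 0.7000
Numerator Σ(Δx_t−Δx̄)(Δx_{t+1}−Δx̄) = -1.3900
Denominator Σ(Δx_t−Δx̄)² = 188.1000
r_1(Δx) = -1.3900 / 188.1000 = -0.007

-0.007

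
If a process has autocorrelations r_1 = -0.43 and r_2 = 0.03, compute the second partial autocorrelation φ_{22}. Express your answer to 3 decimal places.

-0.190

φ_{22} = (r_2 − r_1²) / (1 − r_1²)
r_1² = (-0.43)² = 0.1849
Numerator = 0.03 − 0.1849 = -0.1549; denominator = 1 − 0.1849 = 0.8151
φ_{22} = -0.1549 / 0.8151 = -0.190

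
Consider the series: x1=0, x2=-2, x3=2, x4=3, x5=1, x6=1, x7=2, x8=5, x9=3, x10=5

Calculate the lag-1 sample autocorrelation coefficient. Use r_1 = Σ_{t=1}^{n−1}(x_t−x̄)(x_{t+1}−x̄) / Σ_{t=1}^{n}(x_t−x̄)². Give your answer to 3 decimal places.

0.333

Mean x̄ = (0 − 2 + 2 + 3 + 1 + 1 + 2 + 5 + 3 + 5)/10 = 2.0000
Numerator Σ_{t=1}^{9}(x_t−x̄)(x_{t+1}−x̄) = 14.0000
Denominator Σ(x_t−x̄)² = 42.0000
r_1 = 14.0000 / 42.0000 = 0.333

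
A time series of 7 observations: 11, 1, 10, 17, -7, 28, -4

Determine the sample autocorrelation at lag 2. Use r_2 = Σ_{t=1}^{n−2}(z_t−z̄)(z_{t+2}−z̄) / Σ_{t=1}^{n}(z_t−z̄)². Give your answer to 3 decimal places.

Mean z̄ = (11 + 1 + 10 + 17 − 7 + 28 − 4)/7 = 8.0000
Deviations from mean: 3.0000, -7.0000, 2.0000, 9.0000, -15.0000, 20.0000, -12.0000
Numerator Σ_{t=1}^{5}(z_t−z̄)(z_{t+2}−z̄) = 273.0000
Denominator Σ(z_t−z̄)² = 912.0000
r_2 = 273.0000 / 912.0000 = 0.299

0.299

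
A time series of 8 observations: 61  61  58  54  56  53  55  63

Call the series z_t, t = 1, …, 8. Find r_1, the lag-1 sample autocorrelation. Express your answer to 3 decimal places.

Mean z̄ = (61 + 61 + 58 + 54 + 56 + 53 + 55 + 63)/8 = 57.6250
Deviations from mean: 3.3750, 3.3750, 0.3750, -3.6250, -1.6250, -4.6250, -2.6250, 5.3750
Σ(z_t−z̄)(z_{t+1}−z̄) = (11.3906) + (1.2656) + (-1.3594) + (5.8906) + (7.5156) + (12.1406) + (-14.1094) = 22.7344
Denominator Σ(z_t−z̄)² = 95.8750
r_1 = 22.7344 / 95.8750 = 0.237

0.237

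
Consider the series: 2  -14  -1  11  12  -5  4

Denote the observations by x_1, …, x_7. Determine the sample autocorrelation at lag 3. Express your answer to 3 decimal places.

Mean x̄ = (2 − 14 − 1 + 11 + 12 − 5 + 4)/7 = 1.2857
Σ(x_t−x̄)(x_{t+3}−x̄) = (6.9388) + (-163.7755) + (14.3673) + (26.3673) = -116.1020
Denominator Σ(x_t−x̄)² = 495.4286
r_3 = -116.1020 / 495.4286 = -0.234

-0.234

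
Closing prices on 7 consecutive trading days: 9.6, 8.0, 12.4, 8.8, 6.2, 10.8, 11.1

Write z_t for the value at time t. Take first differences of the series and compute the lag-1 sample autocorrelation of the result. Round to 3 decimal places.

-0.398

First differences Δz: -1.6, 4.4, -3.6, -2.6, 4.6, 0.3
Mean of differences = 0.2500
Numerator Σ(Δz_t−Δz̄)(Δz_{t+1}−Δz̄) = -24.8625
Denominator Σ(Δz_t−Δz̄)² = 62.5150
r_1(Δz) = -24.8625 / 62.5150 = -0.398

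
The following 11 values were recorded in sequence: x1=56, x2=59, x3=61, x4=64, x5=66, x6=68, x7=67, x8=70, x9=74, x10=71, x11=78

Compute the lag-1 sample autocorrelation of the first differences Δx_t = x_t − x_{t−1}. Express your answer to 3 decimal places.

-0.537

First differences Δx: 3, 2, 3, 2, 2, -1, 3, 4, -3, 7
Mean of differences = 2.2000
Numerator Σ(Δx_t−Δx̄)(Δx_{t+1}−Δx̄) = -35.2400
Denominator Σ(Δx_t−Δx̄)² = 65.6000
r_1(Δx) = -35.2400 / 65.6000 = -0.537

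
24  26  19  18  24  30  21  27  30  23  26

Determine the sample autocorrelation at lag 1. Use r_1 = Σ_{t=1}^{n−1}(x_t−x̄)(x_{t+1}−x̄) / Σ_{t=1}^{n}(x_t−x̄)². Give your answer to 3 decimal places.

0.014

Mean x̄ = (24 + 26 + 19 + 18 + 24 + 30 + 21 + 27 + 30 + 23 + 26)/11 = 24.3636
Numerator Σ_{t=1}^{10}(x_t−x̄)(x_{t+1}−x̄) = 2.1405
Denominator Σ(x_t−x̄)² = 158.5455
r_1 = 2.1405 / 158.5455 = 0.014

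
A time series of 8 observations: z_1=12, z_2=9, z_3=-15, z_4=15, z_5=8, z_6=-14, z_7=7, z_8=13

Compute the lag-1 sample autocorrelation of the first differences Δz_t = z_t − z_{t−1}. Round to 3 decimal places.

-0.417

First differences Δz: -3, -24, 30, -7, -22, 21, 6
Mean of differences = 0.1429
Numerator Σ(Δz_t−Δz̄)(Δz_{t+1}−Δz̄) = -1039.7347
Denominator Σ(Δz_t−Δz̄)² = 2494.8571
r_1(Δz) = -1039.7347 / 2494.8571 = -0.417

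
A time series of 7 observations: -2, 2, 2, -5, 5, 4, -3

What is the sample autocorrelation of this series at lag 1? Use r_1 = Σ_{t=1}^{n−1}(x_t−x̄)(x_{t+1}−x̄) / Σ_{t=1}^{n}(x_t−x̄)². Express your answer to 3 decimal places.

-0.357

Mean x̄ = (-2 + 2 + 2 − 5 + 5 + 4 − 3)/7 = 0.4286
Deviations from mean: -2.4286, 1.5714, 1.5714, -5.4286, 4.5714, 3.5714, -3.4286
Numerator Σ_{t=1}^{6}(x_t−x̄)(x_{t+1}−x̄) = -30.6122
Denominator Σ(x_t−x̄)² = 85.7143
r_1 = -30.6122 / 85.7143 = -0.357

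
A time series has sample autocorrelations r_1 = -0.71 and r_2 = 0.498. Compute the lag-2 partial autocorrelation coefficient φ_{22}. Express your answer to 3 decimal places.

φ_{22} = (r_2 − r_1²) / (1 − r_1²)
r_1² = (-0.71)² = 0.5041
Numerator = 0.498 − 0.5041 = -0.0061; denominator = 1 − 0.5041 = 0.4959
φ_{22} = -0.0061 / 0.4959 = -0.012

-0.012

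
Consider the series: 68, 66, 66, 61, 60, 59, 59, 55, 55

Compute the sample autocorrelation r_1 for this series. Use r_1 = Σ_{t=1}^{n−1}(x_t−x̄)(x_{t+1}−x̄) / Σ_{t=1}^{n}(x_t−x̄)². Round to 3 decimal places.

Mean x̄ = (68 + 66 + 66 + 61 + 60 + 59 + 59 + 55 + 55)/9 = 61.0000
Numerator Σ_{t=1}^{8}(x_t−x̄)(x_{t+1}−x̄) = 114.0000
Denominator Σ(x_t−x̄)² = 180.0000
r_1 = 114.0000 / 180.0000 = 0.633

0.633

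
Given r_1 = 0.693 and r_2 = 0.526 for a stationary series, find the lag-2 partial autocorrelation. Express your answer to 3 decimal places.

0.088

φ_{22} = (r_2 − r_1²) / (1 − r_1²)
r_1² = (0.693)² = 0.480249
Numerator = 0.526 − 0.4802 = 0.0458; denominator = 1 − 0.4802 = 0.5198
φ_{22} = 0.0458 / 0.5198 = 0.088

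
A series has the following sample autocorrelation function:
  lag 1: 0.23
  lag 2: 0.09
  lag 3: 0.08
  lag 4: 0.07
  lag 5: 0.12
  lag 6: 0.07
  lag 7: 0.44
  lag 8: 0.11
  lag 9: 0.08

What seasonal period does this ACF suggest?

The largest autocorrelation is r_7 = 0.44; the remaining lags stay at or below 0.23. The elevated value at lag 1 (0.23), dropping to 0.09 at lag 2, reflects decaying short-term dependence rather than seasonality.
The dominant spike at lag 7 indicates a seasonal period of 7.

7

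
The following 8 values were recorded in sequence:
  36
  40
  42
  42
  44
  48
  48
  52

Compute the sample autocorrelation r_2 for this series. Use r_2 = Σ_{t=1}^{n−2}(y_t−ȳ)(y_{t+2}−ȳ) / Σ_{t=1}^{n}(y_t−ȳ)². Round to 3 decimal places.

Mean ȳ = (36 + 40 + 42 + 42 + 44 + 48 + 48 + 52)/8 = 44.0000
Deviations from mean: -8.0000, -4.0000, -2.0000, -2.0000, 0.0000, 4.0000, 4.0000, 8.0000
Numerator Σ_{t=1}^{6}(y_t−ȳ)(y_{t+2}−ȳ) = 48.0000
Denominator Σ(y_t−ȳ)² = 184.0000
r_2 = 48.0000 / 184.0000 = 0.261

0.261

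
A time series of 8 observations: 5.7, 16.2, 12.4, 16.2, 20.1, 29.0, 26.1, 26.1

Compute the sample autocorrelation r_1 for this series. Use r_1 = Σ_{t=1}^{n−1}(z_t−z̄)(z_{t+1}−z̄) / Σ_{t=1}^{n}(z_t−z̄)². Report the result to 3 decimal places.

0.465

Mean z̄ = (5.7 + 16.2 + 12.4 + 16.2 + 20.1 + 29.0 + 26.1 + 26.1)/8 = 18.9750
Deviations from mean: -13.2750, -2.7750, -6.5750, -2.7750, 1.1250, 10.0250, 7.1250, 7.1250
Σ(z_t−z̄)(z_{t+1}−z̄) = (36.8381) + (18.2456) + (18.2456) + (-3.1219) + (11.2781) + (71.4281) + (50.7656) = 203.6794
Denominator Σ(z_t−z̄)² = 438.1550
r_1 = 203.6794 / 438.1550 = 0.465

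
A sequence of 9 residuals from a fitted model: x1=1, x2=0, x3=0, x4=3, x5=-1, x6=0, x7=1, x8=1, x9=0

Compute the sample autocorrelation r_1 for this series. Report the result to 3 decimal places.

-0.443

Mean x̄ = (1 + 0 + 0 + 3 − 1 + 0 + 1 + 1 + 0)/9 = 0.5556
Numerator Σ_{t=1}^{8}(x_t−x̄)(x_{t+1}−x̄) = -4.5309
Denominator Σ(x_t−x̄)² = 10.2222
r_1 = -4.5309 / 10.2222 = -0.443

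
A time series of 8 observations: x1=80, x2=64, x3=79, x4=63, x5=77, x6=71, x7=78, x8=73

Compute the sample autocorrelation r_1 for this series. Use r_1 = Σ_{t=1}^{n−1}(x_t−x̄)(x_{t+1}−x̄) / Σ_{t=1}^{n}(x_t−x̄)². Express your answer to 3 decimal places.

Mean x̄ = (80 + 64 + 79 + 63 + 77 + 71 + 78 + 73)/8 = 73.1250
Σ(x_t−x̄)(x_{t+1}−x̄) = (-62.7344) + (-53.6094) + (-59.4844) + (-39.2344) + (-8.2344) + (-10.3594) + (-0.6094) = -234.2656
Denominator Σ(x_t−x̄)² = 310.8750
r_1 = -234.2656 / 310.8750 = -0.754

-0.754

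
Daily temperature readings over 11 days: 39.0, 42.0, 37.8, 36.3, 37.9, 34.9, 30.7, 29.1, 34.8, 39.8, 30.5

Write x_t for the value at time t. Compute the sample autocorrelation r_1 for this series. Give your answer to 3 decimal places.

Mean x̄ = (39.0 + 42.0 + 37.8 + 36.3 + 37.9 + 34.9 + 30.7 + 29.1 + 34.8 + 39.8 + 30.5)/11 = 35.7091
Numerator Σ_{t=1}^{10}(x_t−x̄)(x_{t+1}−x̄) = 52.7517
Denominator Σ(x_t−x̄)² = 174.0491
r_1 = 52.7517 / 174.0491 = 0.303

0.303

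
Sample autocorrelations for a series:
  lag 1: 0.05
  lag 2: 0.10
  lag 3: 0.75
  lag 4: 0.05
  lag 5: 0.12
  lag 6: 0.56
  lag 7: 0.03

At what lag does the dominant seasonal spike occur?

The largest autocorrelation is r_3 = 0.75, with a weaker echo at lag 6 (0.56); the remaining lags stay at or below 0.12.
The dominant spike at lag 3 indicates a seasonal period of 3.

3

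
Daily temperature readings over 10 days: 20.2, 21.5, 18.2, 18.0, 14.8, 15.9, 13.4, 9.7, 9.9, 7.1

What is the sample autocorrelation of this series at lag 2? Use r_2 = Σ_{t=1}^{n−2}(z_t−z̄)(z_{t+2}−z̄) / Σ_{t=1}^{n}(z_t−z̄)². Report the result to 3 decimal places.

0.402

Mean z̄ = (20.2 + 21.5 + 18.2 + 18.0 + 14.8 + 15.9 + 13.4 + 9.7 + 9.9 + 7.1)/10 = 14.8700
Numerator Σ_{t=1}^{8}(z_t−z̄)(z_{t+2}−z̄) = 83.7462
Denominator Σ(z_t−z̄)² = 208.2810
r_2 = 83.7462 / 208.2810 = 0.402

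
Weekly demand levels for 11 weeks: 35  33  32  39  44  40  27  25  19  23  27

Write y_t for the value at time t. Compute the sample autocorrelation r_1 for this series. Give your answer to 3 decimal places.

Mean ȳ = (35 + 33 + 32 + 39 + 44 + 40 + 27 + 25 + 19 + 23 + 27)/11 = 31.2727
Numerator Σ_{t=1}^{10}(y_t−ȳ)(y_{t+1}−ȳ) = 426.1074
Denominator Σ(y_t−ȳ)² = 610.1818
r_1 = 426.1074 / 610.1818 = 0.698

0.698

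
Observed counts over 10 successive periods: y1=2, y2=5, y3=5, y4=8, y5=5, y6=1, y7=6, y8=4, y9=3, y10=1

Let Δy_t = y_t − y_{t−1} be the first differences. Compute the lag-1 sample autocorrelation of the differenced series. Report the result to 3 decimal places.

First differences Δy: 3, 0, 3, -3, -4, 5, -2, -1, -2
Mean of differences = -0.1111
Numerator Σ(Δy_t−Δȳ)(Δy_{t+1}−Δȳ) = -23.2346
Denominator Σ(Δy_t−Δȳ)² = 76.8889
r_1(Δy) = -23.2346 / 76.8889 = -0.302

-0.302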